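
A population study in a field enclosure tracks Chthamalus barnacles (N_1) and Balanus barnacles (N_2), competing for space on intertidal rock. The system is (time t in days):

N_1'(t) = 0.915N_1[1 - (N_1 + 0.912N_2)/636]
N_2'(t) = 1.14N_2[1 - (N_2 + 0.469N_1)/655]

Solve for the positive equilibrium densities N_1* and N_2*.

Setting both brackets to zero gives the nullclines N_1 + 0.912N_2 = 636 and 0.469N_1 + N_2 = 655.
Substituting N_2 = 655 - 0.469N_1 into the first: N_1(1 - 0.912·0.469) = 636 - 0.912·655.
So N_1* = 38.6/0.572 = 67.5, and then N_2* = 655 - 0.469·67.5 = 623.

N_1* ≈ 67.5, N_2* ≈ 623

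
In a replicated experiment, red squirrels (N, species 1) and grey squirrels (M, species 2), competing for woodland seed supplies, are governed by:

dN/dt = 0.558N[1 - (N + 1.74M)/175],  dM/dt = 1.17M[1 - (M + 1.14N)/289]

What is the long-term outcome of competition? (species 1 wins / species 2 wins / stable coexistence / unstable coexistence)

species 2 excludes species 1

Compare the nullcline intercepts: K1/α12 = 175/1.74 = 101 < K2 = 289; K2/α21 = 289/1.14 = 254 > K1 = 175.
Since the inequalities point opposite ways, species 2 can invade but species 1 cannot.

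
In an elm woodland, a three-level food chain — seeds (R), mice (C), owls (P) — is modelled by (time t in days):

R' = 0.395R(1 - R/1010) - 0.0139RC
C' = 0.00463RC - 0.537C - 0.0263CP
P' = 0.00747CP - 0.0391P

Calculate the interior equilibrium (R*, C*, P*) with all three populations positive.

R* ≈ 824, C* ≈ 5.23, P* ≈ 125

From dP/dt = 0: 0.00747C* = 0.0391, so C* = 5.23.
From dR/dt = 0: 0.395(1 - R*/1010) = 0.0139·5.23, giving R* = 1010·(1 - 0.184) = 824.
From dC/dt = 0: 0.00463·824 - 0.537 = 0.0263P*, so P* = 3.28/0.0263 = 125.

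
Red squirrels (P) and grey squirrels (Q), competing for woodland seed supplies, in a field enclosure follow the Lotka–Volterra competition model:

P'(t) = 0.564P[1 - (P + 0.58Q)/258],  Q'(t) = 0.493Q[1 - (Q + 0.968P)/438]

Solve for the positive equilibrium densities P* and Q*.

Setting both brackets to zero gives the nullclines P + 0.58Q = 258 and 0.968P + Q = 438.
Substituting Q = 438 - 0.968P into the first: P(1 - 0.58·0.968) = 258 - 0.58·438.
So P* = 3.96/0.439 = 9.03, and then Q* = 438 - 0.968·9.03 = 429.

P* ≈ 9.03, Q* ≈ 429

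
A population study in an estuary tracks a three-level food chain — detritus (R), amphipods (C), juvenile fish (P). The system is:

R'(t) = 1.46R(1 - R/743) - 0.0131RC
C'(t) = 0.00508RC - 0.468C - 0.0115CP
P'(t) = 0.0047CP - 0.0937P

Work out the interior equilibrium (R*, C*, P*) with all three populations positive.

From dP/dt = 0: 0.0047C* = 0.0937, so C* = 19.9.
From dR/dt = 0: 1.46(1 - R*/743) = 0.0131·19.9, giving R* = 743·(1 - 0.179) = 610.
From dC/dt = 0: 0.00508·610 - 0.468 = 0.0115P*, so P* = 2.63/0.0115 = 229.

R* ≈ 610, C* ≈ 19.9, P* ≈ 229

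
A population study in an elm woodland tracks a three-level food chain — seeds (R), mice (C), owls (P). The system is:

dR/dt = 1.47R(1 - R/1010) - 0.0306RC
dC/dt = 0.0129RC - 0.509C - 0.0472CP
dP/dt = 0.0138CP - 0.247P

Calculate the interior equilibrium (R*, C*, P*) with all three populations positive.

From dP/dt = 0: 0.0138C* = 0.247, so C* = 17.9.
From dR/dt = 0: 1.47(1 - R*/1010) = 0.0306·17.9, giving R* = 1010·(1 - 0.373) = 634.
From dC/dt = 0: 0.0129·634 - 0.509 = 0.0472P*, so P* = 7.67/0.0472 = 162.

R* ≈ 634, C* ≈ 17.9, P* ≈ 162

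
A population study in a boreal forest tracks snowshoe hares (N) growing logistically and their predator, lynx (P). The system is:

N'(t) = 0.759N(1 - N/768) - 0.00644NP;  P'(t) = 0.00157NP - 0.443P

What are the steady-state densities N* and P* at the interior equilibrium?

N* ≈ 282, P* ≈ 74.6

From dP/dt = 0 with P > 0: 0.00157N* = 0.443, so N* = 282.
Substitute into dN/dt = 0: 0.759(1 - 282/768) = 0.00644P*.
The bracket is 0.633, giving P* = 0.48/0.00644 = 74.6.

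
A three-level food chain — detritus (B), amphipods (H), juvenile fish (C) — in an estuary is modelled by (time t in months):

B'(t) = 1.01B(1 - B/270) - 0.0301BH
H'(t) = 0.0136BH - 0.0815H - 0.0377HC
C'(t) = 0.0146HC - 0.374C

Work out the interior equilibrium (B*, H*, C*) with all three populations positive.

B* ≈ 63.9, H* ≈ 25.6, C* ≈ 20.9

From dC/dt = 0: 0.0146H* = 0.374, so H* = 25.6.
From dB/dt = 0: 1.01(1 - B*/270) = 0.0301·25.6, giving B* = 270·(1 - 0.763) = 63.9.
From dH/dt = 0: 0.0136·63.9 - 0.0815 = 0.0377C*, so C* = 0.787/0.0377 = 20.9.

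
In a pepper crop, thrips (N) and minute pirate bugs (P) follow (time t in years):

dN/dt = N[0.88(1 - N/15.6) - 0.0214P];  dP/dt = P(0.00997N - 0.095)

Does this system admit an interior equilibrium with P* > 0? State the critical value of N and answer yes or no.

The predator equation gives dP/dt > 0 only when N > 0.095/0.00997 = 9.53.
Without the predator, N → K = 15.6. Since 15.6 > 9.53, the predator can invade and persist.

Threshold N = 9.53; K > 9.53, so yes, the predator persists.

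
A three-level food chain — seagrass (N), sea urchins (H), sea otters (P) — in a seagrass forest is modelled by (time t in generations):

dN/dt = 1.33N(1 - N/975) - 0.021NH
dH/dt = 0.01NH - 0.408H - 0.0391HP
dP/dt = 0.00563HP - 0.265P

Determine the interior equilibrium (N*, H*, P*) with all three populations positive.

From dP/dt = 0: 0.00563H* = 0.265, so H* = 47.1.
From dN/dt = 0: 1.33(1 - N*/975) = 0.021·47.1, giving N* = 975·(1 - 0.743) = 250.
From dH/dt = 0: 0.01·250 - 0.408 = 0.0391P*, so P* = 2.1/0.0391 = 53.6.

N* ≈ 250, H* ≈ 47.1, P* ≈ 53.6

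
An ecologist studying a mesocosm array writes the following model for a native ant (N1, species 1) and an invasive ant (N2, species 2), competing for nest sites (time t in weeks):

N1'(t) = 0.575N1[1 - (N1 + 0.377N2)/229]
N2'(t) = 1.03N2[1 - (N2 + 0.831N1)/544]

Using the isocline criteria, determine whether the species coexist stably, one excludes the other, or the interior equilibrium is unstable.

Compare the nullcline intercepts: K1/α12 = 229/0.377 = 607 > K2 = 544; K2/α21 = 544/0.831 = 655 > K1 = 229.
Since both inequalities hold, each species can invade when rare, so the interior equilibrium is stable.

stable coexistence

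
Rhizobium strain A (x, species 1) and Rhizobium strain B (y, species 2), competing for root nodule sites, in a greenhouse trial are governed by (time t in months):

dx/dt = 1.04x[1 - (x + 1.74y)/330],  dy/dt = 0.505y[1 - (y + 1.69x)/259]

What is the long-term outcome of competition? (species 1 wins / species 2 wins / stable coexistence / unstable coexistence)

unstable coexistence (outcome depends on initial conditions)

Compare the nullcline intercepts: K1/α12 = 330/1.74 = 190 < K2 = 259; K2/α21 = 259/1.69 = 153 < K1 = 330.
Since both are reversed, neither can invade when rare; the interior point is a saddle.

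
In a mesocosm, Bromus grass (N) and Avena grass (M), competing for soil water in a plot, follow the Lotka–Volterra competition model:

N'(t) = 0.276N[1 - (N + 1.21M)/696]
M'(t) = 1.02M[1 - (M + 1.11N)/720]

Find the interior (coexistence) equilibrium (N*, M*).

Setting both brackets to zero gives the nullclines N + 1.21M = 696 and 1.11N + M = 720.
Substituting M = 720 - 1.11N into the first: N(1 - 1.21·1.11) = 696 - 1.21·720.
So N* = -175/-0.343 = 511, and then M* = 720 - 1.11·511 = 153.

N* ≈ 511, M* ≈ 153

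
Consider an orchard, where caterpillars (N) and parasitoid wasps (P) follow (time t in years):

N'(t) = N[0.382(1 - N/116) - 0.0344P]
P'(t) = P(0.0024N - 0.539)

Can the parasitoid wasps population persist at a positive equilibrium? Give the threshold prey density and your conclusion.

The predator equation gives dP/dt > 0 only when N > 0.539/0.0024 = 225.
Without the predator, N → K = 116. Since 116 < 225, the predator cannot invade.

Threshold N = 225; K < 225, so no, the predator goes extinct.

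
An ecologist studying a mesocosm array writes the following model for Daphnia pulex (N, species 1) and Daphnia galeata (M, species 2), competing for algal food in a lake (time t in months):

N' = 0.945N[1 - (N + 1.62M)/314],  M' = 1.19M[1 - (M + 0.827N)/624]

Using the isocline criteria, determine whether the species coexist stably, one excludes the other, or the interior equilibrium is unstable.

species 2 excludes species 1

Compare the nullcline intercepts: K1/α12 = 314/1.62 = 194 < K2 = 624; K2/α21 = 624/0.827 = 755 > K1 = 314.
Since the inequalities point opposite ways, species 2 can invade but species 1 cannot.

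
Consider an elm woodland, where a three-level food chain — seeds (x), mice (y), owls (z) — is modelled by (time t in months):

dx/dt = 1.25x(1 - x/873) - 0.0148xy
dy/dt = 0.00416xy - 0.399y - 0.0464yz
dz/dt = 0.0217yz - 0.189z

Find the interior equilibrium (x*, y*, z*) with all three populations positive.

From dz/dt = 0: 0.0217y* = 0.189, so y* = 8.71.
From dx/dt = 0: 1.25(1 - x*/873) = 0.0148·8.71, giving x* = 873·(1 - 0.103) = 783.
From dy/dt = 0: 0.00416·783 - 0.399 = 0.0464z*, so z* = 2.86/0.0464 = 61.6.

x* ≈ 783, y* ≈ 8.71, z* ≈ 61.6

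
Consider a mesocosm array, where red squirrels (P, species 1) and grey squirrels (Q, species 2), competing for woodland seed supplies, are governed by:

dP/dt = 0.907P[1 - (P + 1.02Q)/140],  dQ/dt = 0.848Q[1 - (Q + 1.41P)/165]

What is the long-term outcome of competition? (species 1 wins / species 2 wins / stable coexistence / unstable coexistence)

unstable coexistence (outcome depends on initial conditions)

Compare the nullcline intercepts: K1/α12 = 140/1.02 = 137 < K2 = 165; K2/α21 = 165/1.41 = 117 < K1 = 140.
Since both are reversed, neither can invade when rare; the interior point is a saddle.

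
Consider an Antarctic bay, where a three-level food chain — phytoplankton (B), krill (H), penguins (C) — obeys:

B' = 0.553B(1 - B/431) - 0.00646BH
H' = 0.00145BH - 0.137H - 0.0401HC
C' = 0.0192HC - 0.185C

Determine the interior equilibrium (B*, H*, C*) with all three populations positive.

B* ≈ 382, H* ≈ 9.64, C* ≈ 10.4

From dC/dt = 0: 0.0192H* = 0.185, so H* = 9.64.
From dB/dt = 0: 0.553(1 - B*/431) = 0.00646·9.64, giving B* = 431·(1 - 0.113) = 382.
From dH/dt = 0: 0.00145·382 - 0.137 = 0.0401C*, so C* = 0.418/0.0401 = 10.4.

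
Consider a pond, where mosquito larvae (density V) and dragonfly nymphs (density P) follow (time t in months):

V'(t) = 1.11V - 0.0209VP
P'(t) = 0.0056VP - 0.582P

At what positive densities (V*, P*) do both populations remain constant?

V* ≈ 104, P* ≈ 53.1

Set dP/dt = 0 with P > 0: 0.0056V - 0.582 = 0, so V* = 0.582/0.0056 = 104.
Set dV/dt = 0 with V > 0: 1.11 - 0.0209P = 0, so P* = 1.11/0.0209 = 53.1.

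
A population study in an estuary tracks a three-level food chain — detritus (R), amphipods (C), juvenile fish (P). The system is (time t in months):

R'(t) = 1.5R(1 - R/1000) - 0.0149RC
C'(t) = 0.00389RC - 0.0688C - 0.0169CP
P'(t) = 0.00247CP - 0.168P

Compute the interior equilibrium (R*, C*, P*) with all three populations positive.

R* ≈ 324, C* ≈ 68, P* ≈ 70.6

From dP/dt = 0: 0.00247C* = 0.168, so C* = 68.
From dR/dt = 0: 1.5(1 - R*/1000) = 0.0149·68, giving R* = 1000·(1 - 0.676) = 324.
From dC/dt = 0: 0.00389·324 - 0.0688 = 0.0169P*, so P* = 1.19/0.0169 = 70.6.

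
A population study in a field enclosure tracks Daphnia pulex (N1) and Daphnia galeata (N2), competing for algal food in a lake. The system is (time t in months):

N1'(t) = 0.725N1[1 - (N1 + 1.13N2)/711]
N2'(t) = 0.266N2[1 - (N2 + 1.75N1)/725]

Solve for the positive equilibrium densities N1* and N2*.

Setting both brackets to zero gives the nullclines N1 + 1.13N2 = 711 and 1.75N1 + N2 = 725.
Substituting N2 = 725 - 1.75N1 into the first: N1(1 - 1.13·1.75) = 711 - 1.13·725.
So N1* = -108/-0.977 = 111, and then N2* = 725 - 1.75·111 = 531.

N1* ≈ 111, N2* ≈ 531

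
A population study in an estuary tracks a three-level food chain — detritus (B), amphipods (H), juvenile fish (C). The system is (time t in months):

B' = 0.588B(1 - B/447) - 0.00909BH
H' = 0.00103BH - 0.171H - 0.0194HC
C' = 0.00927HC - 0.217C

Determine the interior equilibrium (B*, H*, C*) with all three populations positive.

B* ≈ 285, H* ≈ 23.4, C* ≈ 6.33

From dC/dt = 0: 0.00927H* = 0.217, so H* = 23.4.
From dB/dt = 0: 0.588(1 - B*/447) = 0.00909·23.4, giving B* = 447·(1 - 0.362) = 285.
From dH/dt = 0: 0.00103·285 - 0.171 = 0.0194C*, so C* = 0.123/0.0194 = 6.33.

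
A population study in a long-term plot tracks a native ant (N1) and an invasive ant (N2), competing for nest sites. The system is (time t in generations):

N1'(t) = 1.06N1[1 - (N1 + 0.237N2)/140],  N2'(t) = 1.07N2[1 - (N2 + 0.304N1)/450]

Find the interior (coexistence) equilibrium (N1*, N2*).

Setting both brackets to zero gives the nullclines N1 + 0.237N2 = 140 and 0.304N1 + N2 = 450.
Substituting N2 = 450 - 0.304N1 into the first: N1(1 - 0.237·0.304) = 140 - 0.237·450.
So N1* = 33.4/0.928 = 35.9, and then N2* = 450 - 0.304·35.9 = 439.

N1* ≈ 35.9, N2* ≈ 439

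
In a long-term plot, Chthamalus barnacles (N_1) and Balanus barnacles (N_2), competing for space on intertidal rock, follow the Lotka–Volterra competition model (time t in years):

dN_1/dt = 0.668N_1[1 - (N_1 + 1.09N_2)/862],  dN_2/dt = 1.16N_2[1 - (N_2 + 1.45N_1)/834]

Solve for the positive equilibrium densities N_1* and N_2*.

Setting both brackets to zero gives the nullclines N_1 + 1.09N_2 = 862 and 1.45N_1 + N_2 = 834.
Substituting N_2 = 834 - 1.45N_1 into the first: N_1(1 - 1.09·1.45) = 862 - 1.09·834.
So N_1* = -47.1/-0.581 = 81.1, and then N_2* = 834 - 1.45·81.1 = 716.

N_1* ≈ 81.1, N_2* ≈ 716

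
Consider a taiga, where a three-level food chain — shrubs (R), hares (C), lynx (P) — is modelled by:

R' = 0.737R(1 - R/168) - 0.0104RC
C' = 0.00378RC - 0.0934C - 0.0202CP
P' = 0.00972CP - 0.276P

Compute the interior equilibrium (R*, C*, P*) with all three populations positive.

R* ≈ 101, C* ≈ 28.4, P* ≈ 14.2

From dP/dt = 0: 0.00972C* = 0.276, so C* = 28.4.
From dR/dt = 0: 0.737(1 - R*/168) = 0.0104·28.4, giving R* = 168·(1 - 0.401) = 101.
From dC/dt = 0: 0.00378·101 - 0.0934 = 0.0202P*, so P* = 0.287/0.0202 = 14.2.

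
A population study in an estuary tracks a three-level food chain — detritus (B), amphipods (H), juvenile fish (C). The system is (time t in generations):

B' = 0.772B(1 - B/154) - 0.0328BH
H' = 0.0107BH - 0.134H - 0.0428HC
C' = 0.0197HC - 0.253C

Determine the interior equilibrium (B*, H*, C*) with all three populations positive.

B* ≈ 70, H* ≈ 12.8, C* ≈ 14.4

From dC/dt = 0: 0.0197H* = 0.253, so H* = 12.8.
From dB/dt = 0: 0.772(1 - B*/154) = 0.0328·12.8, giving B* = 154·(1 - 0.546) = 70.
From dH/dt = 0: 0.0107·70 - 0.134 = 0.0428C*, so C* = 0.615/0.0428 = 14.4.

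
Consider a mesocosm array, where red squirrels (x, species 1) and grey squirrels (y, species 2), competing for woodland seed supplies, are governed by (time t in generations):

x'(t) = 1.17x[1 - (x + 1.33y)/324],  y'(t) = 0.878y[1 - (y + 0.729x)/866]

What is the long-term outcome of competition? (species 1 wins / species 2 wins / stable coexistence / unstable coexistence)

Compare the nullcline intercepts: K1/α12 = 324/1.33 = 244 < K2 = 866; K2/α21 = 866/0.729 = 1190 > K1 = 324.
Since the inequalities point opposite ways, species 2 can invade but species 1 cannot.

species 2 excludes species 1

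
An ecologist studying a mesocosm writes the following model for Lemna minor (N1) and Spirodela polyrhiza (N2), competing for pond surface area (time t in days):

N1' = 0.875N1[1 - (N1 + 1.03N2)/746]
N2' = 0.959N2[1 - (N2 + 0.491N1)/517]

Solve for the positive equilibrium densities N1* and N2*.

N1* ≈ 432, N2* ≈ 305

Setting both brackets to zero gives the nullclines N1 + 1.03N2 = 746 and 0.491N1 + N2 = 517.
Substituting N2 = 517 - 0.491N1 into the first: N1(1 - 1.03·0.491) = 746 - 1.03·517.
So N1* = 213/0.494 = 432, and then N2* = 517 - 0.491·432 = 305.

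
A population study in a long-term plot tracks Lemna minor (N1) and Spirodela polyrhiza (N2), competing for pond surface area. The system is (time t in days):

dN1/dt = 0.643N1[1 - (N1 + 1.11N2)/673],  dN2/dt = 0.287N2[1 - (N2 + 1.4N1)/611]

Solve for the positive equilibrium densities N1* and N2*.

N1* ≈ 9.4, N2* ≈ 598

Setting both brackets to zero gives the nullclines N1 + 1.11N2 = 673 and 1.4N1 + N2 = 611.
Substituting N2 = 611 - 1.4N1 into the first: N1(1 - 1.11·1.4) = 673 - 1.11·611.
So N1* = -5.21/-0.554 = 9.4, and then N2* = 611 - 1.4·9.4 = 598.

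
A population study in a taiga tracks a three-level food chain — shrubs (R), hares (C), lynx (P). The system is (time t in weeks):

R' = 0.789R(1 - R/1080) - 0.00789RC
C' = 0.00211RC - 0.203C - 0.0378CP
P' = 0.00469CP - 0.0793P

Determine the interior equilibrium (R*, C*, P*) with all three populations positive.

R* ≈ 897, C* ≈ 16.9, P* ≈ 44.7

From dP/dt = 0: 0.00469C* = 0.0793, so C* = 16.9.
From dR/dt = 0: 0.789(1 - R*/1080) = 0.00789·16.9, giving R* = 1080·(1 - 0.169) = 897.
From dC/dt = 0: 0.00211·897 - 0.203 = 0.0378P*, so P* = 1.69/0.0378 = 44.7.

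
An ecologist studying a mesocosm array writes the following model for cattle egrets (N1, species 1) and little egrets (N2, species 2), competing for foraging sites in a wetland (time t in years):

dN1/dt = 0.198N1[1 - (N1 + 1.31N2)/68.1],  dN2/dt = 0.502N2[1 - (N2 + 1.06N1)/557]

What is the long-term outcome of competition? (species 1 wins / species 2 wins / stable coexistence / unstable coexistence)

Compare the nullcline intercepts: K1/α12 = 68.1/1.31 = 52 < K2 = 557; K2/α21 = 557/1.06 = 525 > K1 = 68.1.
Since the inequalities point opposite ways, species 2 can invade but species 1 cannot.

species 2 excludes species 1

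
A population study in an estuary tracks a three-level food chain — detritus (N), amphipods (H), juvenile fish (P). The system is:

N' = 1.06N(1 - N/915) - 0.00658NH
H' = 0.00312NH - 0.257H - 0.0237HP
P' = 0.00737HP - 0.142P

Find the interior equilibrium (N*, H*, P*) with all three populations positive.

N* ≈ 806, H* ≈ 19.3, P* ≈ 95.2

From dP/dt = 0: 0.00737H* = 0.142, so H* = 19.3.
From dN/dt = 0: 1.06(1 - N*/915) = 0.00658·19.3, giving N* = 915·(1 - 0.12) = 806.
From dH/dt = 0: 0.00312·806 - 0.257 = 0.0237P*, so P* = 2.26/0.0237 = 95.2.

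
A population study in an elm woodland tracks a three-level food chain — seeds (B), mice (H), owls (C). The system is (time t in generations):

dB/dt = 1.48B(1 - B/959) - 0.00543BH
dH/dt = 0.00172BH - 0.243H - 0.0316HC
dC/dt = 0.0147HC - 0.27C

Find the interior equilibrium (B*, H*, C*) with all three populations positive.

B* ≈ 894, H* ≈ 18.4, C* ≈ 41

From dC/dt = 0: 0.0147H* = 0.27, so H* = 18.4.
From dB/dt = 0: 1.48(1 - B*/959) = 0.00543·18.4, giving B* = 959·(1 - 0.0674) = 894.
From dH/dt = 0: 0.00172·894 - 0.243 = 0.0316C*, so C* = 1.3/0.0316 = 41.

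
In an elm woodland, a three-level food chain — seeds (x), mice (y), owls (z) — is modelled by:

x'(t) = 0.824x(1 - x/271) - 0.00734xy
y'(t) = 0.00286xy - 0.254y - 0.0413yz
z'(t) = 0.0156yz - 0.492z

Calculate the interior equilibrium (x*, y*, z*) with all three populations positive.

From dz/dt = 0: 0.0156y* = 0.492, so y* = 31.5.
From dx/dt = 0: 0.824(1 - x*/271) = 0.00734·31.5, giving x* = 271·(1 - 0.281) = 195.
From dy/dt = 0: 0.00286·195 - 0.254 = 0.0413z*, so z* = 0.303/0.0413 = 7.34.

x* ≈ 195, y* ≈ 31.5, z* ≈ 7.34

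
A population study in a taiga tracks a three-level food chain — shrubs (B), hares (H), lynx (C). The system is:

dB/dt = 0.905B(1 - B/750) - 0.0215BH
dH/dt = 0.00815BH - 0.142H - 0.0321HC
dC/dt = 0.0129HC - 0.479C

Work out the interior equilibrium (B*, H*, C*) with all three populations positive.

From dC/dt = 0: 0.0129H* = 0.479, so H* = 37.1.
From dB/dt = 0: 0.905(1 - B*/750) = 0.0215·37.1, giving B* = 750·(1 - 0.882) = 88.4.
From dH/dt = 0: 0.00815·88.4 - 0.142 = 0.0321C*, so C* = 0.578/0.0321 = 18.

B* ≈ 88.4, H* ≈ 37.1, C* ≈ 18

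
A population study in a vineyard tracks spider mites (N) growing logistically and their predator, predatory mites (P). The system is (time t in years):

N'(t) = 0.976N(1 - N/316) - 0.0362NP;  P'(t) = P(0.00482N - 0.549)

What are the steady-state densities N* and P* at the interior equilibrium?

N* ≈ 114, P* ≈ 17.2

From dP/dt = 0 with P > 0: 0.00482N* = 0.549, so N* = 114.
Substitute into dN/dt = 0: 0.976(1 - 114/316) = 0.0362P*.
The bracket is 0.64, giving P* = 0.624/0.0362 = 17.2.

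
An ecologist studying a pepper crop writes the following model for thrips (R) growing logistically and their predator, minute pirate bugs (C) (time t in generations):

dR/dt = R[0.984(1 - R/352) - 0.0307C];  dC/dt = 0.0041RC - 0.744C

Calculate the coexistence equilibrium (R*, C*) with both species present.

R* ≈ 181, C* ≈ 15.5

From dC/dt = 0 with C > 0: 0.0041R* = 0.744, so R* = 181.
Substitute into dR/dt = 0: 0.984(1 - 181/352) = 0.0307C*.
The bracket is 0.484, giving C* = 0.477/0.0307 = 15.5.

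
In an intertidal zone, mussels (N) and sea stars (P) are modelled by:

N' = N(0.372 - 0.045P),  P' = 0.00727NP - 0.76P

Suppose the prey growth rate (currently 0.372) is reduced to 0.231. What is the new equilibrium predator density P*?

P* ≈ 5.13

At the interior fixed point, setting dN/dt = 0 with N > 0 fixes P* = (prey growth rate)/(NP coefficient) — independent of the other coefficients.
With the change, P* = 0.231/0.045 = 5.13; it falls from 8.27.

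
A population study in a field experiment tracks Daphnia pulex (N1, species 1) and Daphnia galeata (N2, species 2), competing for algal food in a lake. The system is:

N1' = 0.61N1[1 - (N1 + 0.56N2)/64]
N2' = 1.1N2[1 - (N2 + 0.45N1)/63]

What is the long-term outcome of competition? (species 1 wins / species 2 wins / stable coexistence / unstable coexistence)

stable coexistence

Compare the nullcline intercepts: K1/α12 = 64/0.56 = 114 > K2 = 63; K2/α21 = 63/0.45 = 140 > K1 = 64.
Since both inequalities hold, each species can invade when rare, so the interior equilibrium is stable.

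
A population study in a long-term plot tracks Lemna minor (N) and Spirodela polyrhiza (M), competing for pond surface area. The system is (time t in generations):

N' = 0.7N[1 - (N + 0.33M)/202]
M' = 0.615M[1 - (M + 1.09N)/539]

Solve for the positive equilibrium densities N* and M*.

Setting both brackets to zero gives the nullclines N + 0.33M = 202 and 1.09N + M = 539.
Substituting M = 539 - 1.09N into the first: N(1 - 0.33·1.09) = 202 - 0.33·539.
So N* = 24.1/0.64 = 37.7, and then M* = 539 - 1.09·37.7 = 498.

N* ≈ 37.7, M* ≈ 498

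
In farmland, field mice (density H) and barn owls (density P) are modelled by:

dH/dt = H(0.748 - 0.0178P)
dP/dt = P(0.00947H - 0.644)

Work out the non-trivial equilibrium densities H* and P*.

Set dP/dt = 0 with P > 0: 0.00947H - 0.644 = 0, so H* = 0.644/0.00947 = 68.
Set dH/dt = 0 with H > 0: 0.748 - 0.0178P = 0, so P* = 0.748/0.0178 = 42.

H* ≈ 68, P* ≈ 42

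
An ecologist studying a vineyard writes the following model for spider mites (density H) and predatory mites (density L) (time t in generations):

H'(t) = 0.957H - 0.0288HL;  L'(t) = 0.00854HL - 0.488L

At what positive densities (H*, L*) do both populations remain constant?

Set dL/dt = 0 with L > 0: 0.00854H - 0.488 = 0, so H* = 0.488/0.00854 = 57.1.
Set dH/dt = 0 with H > 0: 0.957 - 0.0288L = 0, so L* = 0.957/0.0288 = 33.2.

H* ≈ 57.1, L* ≈ 33.2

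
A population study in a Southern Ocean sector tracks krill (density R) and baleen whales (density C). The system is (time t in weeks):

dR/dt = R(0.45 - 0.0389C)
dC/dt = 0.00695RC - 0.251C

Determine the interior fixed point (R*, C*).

R* ≈ 36.1, C* ≈ 11.6

Set dC/dt = 0 with C > 0: 0.00695R - 0.251 = 0, so R* = 0.251/0.00695 = 36.1.
Set dR/dt = 0 with R > 0: 0.45 - 0.0389C = 0, so C* = 0.45/0.0389 = 11.6.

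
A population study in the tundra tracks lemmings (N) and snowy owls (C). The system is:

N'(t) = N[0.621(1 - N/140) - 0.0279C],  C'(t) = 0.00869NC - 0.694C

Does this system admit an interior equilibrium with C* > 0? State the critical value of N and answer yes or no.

Threshold N = 79.9; K > 79.9, so yes, the predator persists.

The predator equation gives dC/dt > 0 only when N > 0.694/0.00869 = 79.9.
Without the predator, N → K = 140. Since 140 > 79.9, the predator can invade and persist.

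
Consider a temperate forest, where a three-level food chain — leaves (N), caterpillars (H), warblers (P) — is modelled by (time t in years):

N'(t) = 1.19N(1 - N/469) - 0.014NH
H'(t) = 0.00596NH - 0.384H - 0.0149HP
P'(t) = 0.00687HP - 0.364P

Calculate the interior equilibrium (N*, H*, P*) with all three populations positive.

N* ≈ 177, H* ≈ 53, P* ≈ 44.9

From dP/dt = 0: 0.00687H* = 0.364, so H* = 53.
From dN/dt = 0: 1.19(1 - N*/469) = 0.014·53, giving N* = 469·(1 - 0.623) = 177.
From dH/dt = 0: 0.00596·177 - 0.384 = 0.0149P*, so P* = 0.669/0.0149 = 44.9.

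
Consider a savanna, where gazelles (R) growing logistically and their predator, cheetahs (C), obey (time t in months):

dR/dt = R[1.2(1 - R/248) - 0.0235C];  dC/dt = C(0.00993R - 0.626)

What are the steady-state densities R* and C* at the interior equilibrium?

R* ≈ 63, C* ≈ 38.1

From dC/dt = 0 with C > 0: 0.00993R* = 0.626, so R* = 63.
Substitute into dR/dt = 0: 1.2(1 - 63/248) = 0.0235C*.
The bracket is 0.746, giving C* = 0.895/0.0235 = 38.1.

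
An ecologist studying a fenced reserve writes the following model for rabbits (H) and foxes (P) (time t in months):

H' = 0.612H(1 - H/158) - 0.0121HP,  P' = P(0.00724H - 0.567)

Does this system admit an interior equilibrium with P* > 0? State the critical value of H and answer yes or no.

The predator equation gives dP/dt > 0 only when H > 0.567/0.00724 = 78.3.
Without the predator, H → K = 158. Since 158 > 78.3, the predator can invade and persist.

Threshold H = 78.3; K > 78.3, so yes, the predator persists.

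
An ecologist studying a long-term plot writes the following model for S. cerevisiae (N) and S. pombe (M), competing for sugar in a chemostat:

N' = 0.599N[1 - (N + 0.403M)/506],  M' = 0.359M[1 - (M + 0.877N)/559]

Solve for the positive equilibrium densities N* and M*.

N* ≈ 434, M* ≈ 178

Setting both brackets to zero gives the nullclines N + 0.403M = 506 and 0.877N + M = 559.
Substituting M = 559 - 0.877N into the first: N(1 - 0.403·0.877) = 506 - 0.403·559.
So N* = 281/0.647 = 434, and then M* = 559 - 0.877·434 = 178.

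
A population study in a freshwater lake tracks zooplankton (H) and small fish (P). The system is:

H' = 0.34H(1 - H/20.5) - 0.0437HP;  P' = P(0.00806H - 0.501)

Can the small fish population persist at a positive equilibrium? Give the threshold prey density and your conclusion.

Threshold H = 62.2; K < 62.2, so no, the predator goes extinct.

The predator equation gives dP/dt > 0 only when H > 0.501/0.00806 = 62.2.
Without the predator, H → K = 20.5. Since 20.5 < 62.2, the predator cannot invade.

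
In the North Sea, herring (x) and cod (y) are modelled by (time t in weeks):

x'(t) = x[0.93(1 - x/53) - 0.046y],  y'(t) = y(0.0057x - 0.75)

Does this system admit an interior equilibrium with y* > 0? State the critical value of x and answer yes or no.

The predator equation gives dy/dt > 0 only when x > 0.75/0.0057 = 132.
Without the predator, x → K = 53. Since 53 < 132, the predator cannot invade.

Threshold x = 132; K < 132, so no, the predator goes extinct.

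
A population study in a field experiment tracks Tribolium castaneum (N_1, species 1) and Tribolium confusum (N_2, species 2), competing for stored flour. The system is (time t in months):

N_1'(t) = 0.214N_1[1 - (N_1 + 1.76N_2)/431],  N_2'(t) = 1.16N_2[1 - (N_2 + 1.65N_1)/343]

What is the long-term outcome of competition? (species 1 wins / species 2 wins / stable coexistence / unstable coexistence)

unstable coexistence (outcome depends on initial conditions)

Compare the nullcline intercepts: K1/α12 = 431/1.76 = 245 < K2 = 343; K2/α21 = 343/1.65 = 208 < K1 = 431.
Since both are reversed, neither can invade when rare; the interior point is a saddle.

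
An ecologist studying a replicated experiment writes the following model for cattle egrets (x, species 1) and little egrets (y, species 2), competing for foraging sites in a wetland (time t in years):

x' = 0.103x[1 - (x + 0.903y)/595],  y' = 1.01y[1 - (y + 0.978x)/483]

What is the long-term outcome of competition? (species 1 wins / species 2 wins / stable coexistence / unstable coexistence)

species 1 excludes species 2

Compare the nullcline intercepts: K1/α12 = 595/0.903 = 659 > K2 = 483; K2/α21 = 483/0.978 = 494 < K1 = 595.
Since the inequalities point opposite ways, species 1 can invade but species 2 cannot.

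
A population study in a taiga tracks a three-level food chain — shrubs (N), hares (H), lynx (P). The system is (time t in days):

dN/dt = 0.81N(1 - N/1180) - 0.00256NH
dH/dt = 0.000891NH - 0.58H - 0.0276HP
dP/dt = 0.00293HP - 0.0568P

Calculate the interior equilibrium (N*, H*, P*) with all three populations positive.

N* ≈ 1110, H* ≈ 19.4, P* ≈ 14.7

From dP/dt = 0: 0.00293H* = 0.0568, so H* = 19.4.
From dN/dt = 0: 0.81(1 - N*/1180) = 0.00256·19.4, giving N* = 1180·(1 - 0.0613) = 1110.
From dH/dt = 0: 0.000891·1110 - 0.58 = 0.0276P*, so P* = 0.407/0.0276 = 14.7.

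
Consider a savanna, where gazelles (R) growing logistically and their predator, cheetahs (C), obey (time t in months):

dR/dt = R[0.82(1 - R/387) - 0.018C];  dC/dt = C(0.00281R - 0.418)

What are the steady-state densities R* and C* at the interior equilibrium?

From dC/dt = 0 with C > 0: 0.00281R* = 0.418, so R* = 149.
Substitute into dR/dt = 0: 0.82(1 - 149/387) = 0.018C*.
The bracket is 0.616, giving C* = 0.505/0.018 = 28.

R* ≈ 149, C* ≈ 28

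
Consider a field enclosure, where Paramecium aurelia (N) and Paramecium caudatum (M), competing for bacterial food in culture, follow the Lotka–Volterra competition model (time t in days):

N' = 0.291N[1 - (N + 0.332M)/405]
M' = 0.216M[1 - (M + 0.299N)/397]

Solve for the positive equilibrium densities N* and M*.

N* ≈ 303, M* ≈ 306

Setting both brackets to zero gives the nullclines N + 0.332M = 405 and 0.299N + M = 397.
Substituting M = 397 - 0.299N into the first: N(1 - 0.332·0.299) = 405 - 0.332·397.
So N* = 273/0.901 = 303, and then M* = 397 - 0.299·303 = 306.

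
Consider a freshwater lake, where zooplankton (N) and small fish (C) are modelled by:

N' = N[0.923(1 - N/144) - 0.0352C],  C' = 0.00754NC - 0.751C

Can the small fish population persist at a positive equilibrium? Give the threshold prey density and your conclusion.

Threshold N = 99.6; K > 99.6, so yes, the predator persists.

The predator equation gives dC/dt > 0 only when N > 0.751/0.00754 = 99.6.
Without the predator, N → K = 144. Since 144 > 99.6, the predator can invade and persist.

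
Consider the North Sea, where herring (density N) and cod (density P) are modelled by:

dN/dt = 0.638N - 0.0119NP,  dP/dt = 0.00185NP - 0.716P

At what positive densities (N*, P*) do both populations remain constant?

Set dP/dt = 0 with P > 0: 0.00185N - 0.716 = 0, so N* = 0.716/0.00185 = 387.
Set dN/dt = 0 with N > 0: 0.638 - 0.0119P = 0, so P* = 0.638/0.0119 = 53.6.

N* ≈ 387, P* ≈ 53.6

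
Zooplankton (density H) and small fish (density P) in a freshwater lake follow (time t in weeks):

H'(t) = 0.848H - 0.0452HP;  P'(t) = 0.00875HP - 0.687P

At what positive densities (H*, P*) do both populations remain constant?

H* ≈ 78.5, P* ≈ 18.8

Set dP/dt = 0 with P > 0: 0.00875H - 0.687 = 0, so H* = 0.687/0.00875 = 78.5.
Set dH/dt = 0 with H > 0: 0.848 - 0.0452P = 0, so P* = 0.848/0.0452 = 18.8.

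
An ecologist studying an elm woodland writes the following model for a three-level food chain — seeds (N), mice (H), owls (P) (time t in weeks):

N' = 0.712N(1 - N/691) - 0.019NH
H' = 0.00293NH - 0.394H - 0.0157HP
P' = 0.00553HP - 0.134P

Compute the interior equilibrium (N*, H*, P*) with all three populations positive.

N* ≈ 244, H* ≈ 24.2, P* ≈ 20.5

From dP/dt = 0: 0.00553H* = 0.134, so H* = 24.2.
From dN/dt = 0: 0.712(1 - N*/691) = 0.019·24.2, giving N* = 691·(1 - 0.647) = 244.
From dH/dt = 0: 0.00293·244 - 0.394 = 0.0157P*, so P* = 0.321/0.0157 = 20.5.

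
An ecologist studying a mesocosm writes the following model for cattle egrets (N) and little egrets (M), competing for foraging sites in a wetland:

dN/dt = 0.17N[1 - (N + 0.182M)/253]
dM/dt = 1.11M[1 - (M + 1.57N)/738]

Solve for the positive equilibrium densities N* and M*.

Setting both brackets to zero gives the nullclines N + 0.182M = 253 and 1.57N + M = 738.
Substituting M = 738 - 1.57N into the first: N(1 - 0.182·1.57) = 253 - 0.182·738.
So N* = 119/0.714 = 166, and then M* = 738 - 1.57·166 = 477.

N* ≈ 166, M* ≈ 477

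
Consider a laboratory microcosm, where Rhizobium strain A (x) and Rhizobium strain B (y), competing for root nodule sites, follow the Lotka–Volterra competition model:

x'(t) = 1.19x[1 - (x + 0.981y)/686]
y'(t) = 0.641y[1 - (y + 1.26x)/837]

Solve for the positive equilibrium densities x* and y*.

Setting both brackets to zero gives the nullclines x + 0.981y = 686 and 1.26x + y = 837.
Substituting y = 837 - 1.26x into the first: x(1 - 0.981·1.26) = 686 - 0.981·837.
So x* = -135/-0.236 = 572, and then y* = 837 - 1.26·572 = 116.

x* ≈ 572, y* ≈ 116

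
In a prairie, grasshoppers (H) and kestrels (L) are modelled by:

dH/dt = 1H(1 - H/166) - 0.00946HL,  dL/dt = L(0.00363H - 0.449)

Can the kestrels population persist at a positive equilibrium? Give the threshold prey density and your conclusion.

The predator equation gives dL/dt > 0 only when H > 0.449/0.00363 = 124.
Without the predator, H → K = 166. Since 166 > 124, the predator can invade and persist.

Threshold H = 124; K > 124, so yes, the predator persists.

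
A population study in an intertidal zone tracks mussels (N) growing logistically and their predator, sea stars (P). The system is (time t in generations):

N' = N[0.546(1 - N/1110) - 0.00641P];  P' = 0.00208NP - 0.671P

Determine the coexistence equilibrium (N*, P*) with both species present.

N* ≈ 323, P* ≈ 60.4

From dP/dt = 0 with P > 0: 0.00208N* = 0.671, so N* = 323.
Substitute into dN/dt = 0: 0.546(1 - 323/1110) = 0.00641P*.
The bracket is 0.709, giving P* = 0.387/0.00641 = 60.4.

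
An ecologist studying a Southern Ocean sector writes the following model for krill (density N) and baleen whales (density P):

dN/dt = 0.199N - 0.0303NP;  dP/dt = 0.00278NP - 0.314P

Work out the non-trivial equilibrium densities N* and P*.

Set dP/dt = 0 with P > 0: 0.00278N - 0.314 = 0, so N* = 0.314/0.00278 = 113.
Set dN/dt = 0 with N > 0: 0.199 - 0.0303P = 0, so P* = 0.199/0.0303 = 6.57.

N* ≈ 113, P* ≈ 6.57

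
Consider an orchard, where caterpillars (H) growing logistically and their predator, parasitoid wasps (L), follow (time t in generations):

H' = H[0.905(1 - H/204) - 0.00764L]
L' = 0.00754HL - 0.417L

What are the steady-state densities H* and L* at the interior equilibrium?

H* ≈ 55.3, L* ≈ 86.3

From dL/dt = 0 with L > 0: 0.00754H* = 0.417, so H* = 55.3.
Substitute into dH/dt = 0: 0.905(1 - 55.3/204) = 0.00764L*.
The bracket is 0.729, giving L* = 0.66/0.00764 = 86.3.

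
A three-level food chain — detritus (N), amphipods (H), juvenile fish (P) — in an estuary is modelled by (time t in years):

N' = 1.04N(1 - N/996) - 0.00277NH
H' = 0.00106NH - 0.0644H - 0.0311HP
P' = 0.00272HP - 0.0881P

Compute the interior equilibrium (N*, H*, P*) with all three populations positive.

N* ≈ 910, H* ≈ 32.4, P* ≈ 28.9

From dP/dt = 0: 0.00272H* = 0.0881, so H* = 32.4.
From dN/dt = 0: 1.04(1 - N*/996) = 0.00277·32.4, giving N* = 996·(1 - 0.0863) = 910.
From dH/dt = 0: 0.00106·910 - 0.0644 = 0.0311P*, so P* = 0.9/0.0311 = 28.9.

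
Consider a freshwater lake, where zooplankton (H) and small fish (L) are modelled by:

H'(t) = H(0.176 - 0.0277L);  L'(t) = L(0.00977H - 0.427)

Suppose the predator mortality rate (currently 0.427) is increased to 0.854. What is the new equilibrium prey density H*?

H* ≈ 87.4

At the interior fixed point, setting dL/dt = 0 with L > 0 fixes H* = (predator death rate)/(HL coefficient) — independent of the other coefficients.
With the change, H* = 0.854/0.00977 = 87.4; it rises from 43.7.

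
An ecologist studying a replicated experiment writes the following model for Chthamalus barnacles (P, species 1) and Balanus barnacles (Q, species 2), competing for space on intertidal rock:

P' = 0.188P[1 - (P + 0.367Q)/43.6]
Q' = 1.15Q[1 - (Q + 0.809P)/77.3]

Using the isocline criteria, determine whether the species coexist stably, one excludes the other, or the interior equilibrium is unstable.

Compare the nullcline intercepts: K1/α12 = 43.6/0.367 = 119 > K2 = 77.3; K2/α21 = 77.3/0.809 = 95.6 > K1 = 43.6.
Since both inequalities hold, each species can invade when rare, so the interior equilibrium is stable.

stable coexistence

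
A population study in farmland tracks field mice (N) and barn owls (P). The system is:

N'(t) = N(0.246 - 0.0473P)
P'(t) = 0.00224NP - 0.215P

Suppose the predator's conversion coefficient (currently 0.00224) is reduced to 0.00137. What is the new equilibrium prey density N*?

N* ≈ 157

At the interior fixed point, setting dP/dt = 0 with P > 0 fixes N* = (predator death rate)/(NP coefficient) — independent of the other coefficients.
With the change, N* = 0.215/0.00137 = 157; it rises from 96.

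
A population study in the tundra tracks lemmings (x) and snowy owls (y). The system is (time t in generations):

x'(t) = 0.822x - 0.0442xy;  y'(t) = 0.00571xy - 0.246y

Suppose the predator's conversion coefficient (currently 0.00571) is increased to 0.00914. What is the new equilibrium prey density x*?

x* ≈ 26.9

At the interior fixed point, setting dy/dt = 0 with y > 0 fixes x* = (predator death rate)/(xy coefficient) — independent of the other coefficients.
With the change, x* = 0.246/0.00914 = 26.9; it falls from 43.1.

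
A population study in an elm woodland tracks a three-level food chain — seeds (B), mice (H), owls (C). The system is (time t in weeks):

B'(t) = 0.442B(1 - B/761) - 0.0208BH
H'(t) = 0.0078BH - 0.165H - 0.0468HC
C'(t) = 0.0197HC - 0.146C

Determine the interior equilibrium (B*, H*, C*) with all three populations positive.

From dC/dt = 0: 0.0197H* = 0.146, so H* = 7.41.
From dB/dt = 0: 0.442(1 - B*/761) = 0.0208·7.41, giving B* = 761·(1 - 0.349) = 496.
From dH/dt = 0: 0.0078·496 - 0.165 = 0.0468C*, so C* = 3.7/0.0468 = 79.1.

B* ≈ 496, H* ≈ 7.41, C* ≈ 79.1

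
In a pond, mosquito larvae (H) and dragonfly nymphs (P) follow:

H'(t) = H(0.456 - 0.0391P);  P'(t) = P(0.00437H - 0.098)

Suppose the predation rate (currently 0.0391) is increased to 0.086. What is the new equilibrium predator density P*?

At the interior fixed point, setting dH/dt = 0 with H > 0 fixes P* = (prey growth rate)/(HP coefficient) — independent of the other coefficients.
With the change, P* = 0.456/0.086 = 5.3; it falls from 11.7.

P* ≈ 5.3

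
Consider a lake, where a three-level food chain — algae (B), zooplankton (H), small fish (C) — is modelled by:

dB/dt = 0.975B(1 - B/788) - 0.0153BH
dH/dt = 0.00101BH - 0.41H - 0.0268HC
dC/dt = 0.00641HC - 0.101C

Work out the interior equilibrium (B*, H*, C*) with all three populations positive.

B* ≈ 593, H* ≈ 15.8, C* ≈ 7.06

From dC/dt = 0: 0.00641H* = 0.101, so H* = 15.8.
From dB/dt = 0: 0.975(1 - B*/788) = 0.0153·15.8, giving B* = 788·(1 - 0.247) = 593.
From dH/dt = 0: 0.00101·593 - 0.41 = 0.0268C*, so C* = 0.189/0.0268 = 7.06.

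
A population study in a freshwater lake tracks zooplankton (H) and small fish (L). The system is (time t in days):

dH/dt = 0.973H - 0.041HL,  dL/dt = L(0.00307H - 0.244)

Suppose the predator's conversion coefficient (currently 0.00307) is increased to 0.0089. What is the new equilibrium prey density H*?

H* ≈ 27.4

At the interior fixed point, setting dL/dt = 0 with L > 0 fixes H* = (predator death rate)/(HL coefficient) — independent of the other coefficients.
With the change, H* = 0.244/0.0089 = 27.4; it falls from 79.5.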